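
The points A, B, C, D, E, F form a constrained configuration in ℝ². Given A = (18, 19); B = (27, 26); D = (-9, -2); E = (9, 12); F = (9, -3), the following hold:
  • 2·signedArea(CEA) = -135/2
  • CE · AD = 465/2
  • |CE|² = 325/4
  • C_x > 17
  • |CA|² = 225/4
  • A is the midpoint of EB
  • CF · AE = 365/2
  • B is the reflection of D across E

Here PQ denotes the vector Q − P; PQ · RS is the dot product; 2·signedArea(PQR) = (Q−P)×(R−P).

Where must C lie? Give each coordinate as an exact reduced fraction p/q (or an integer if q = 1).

C = (18, 23/2)

1. C_x = 18  [2·signedArea(CEA) = -135/2 ∩ CF · AE = 365/2]
2. C_y = 23/2  [2·signedArea(CEA) = -135/2 ∩ CF · AE = 365/2]
   → C = (18, 23/2)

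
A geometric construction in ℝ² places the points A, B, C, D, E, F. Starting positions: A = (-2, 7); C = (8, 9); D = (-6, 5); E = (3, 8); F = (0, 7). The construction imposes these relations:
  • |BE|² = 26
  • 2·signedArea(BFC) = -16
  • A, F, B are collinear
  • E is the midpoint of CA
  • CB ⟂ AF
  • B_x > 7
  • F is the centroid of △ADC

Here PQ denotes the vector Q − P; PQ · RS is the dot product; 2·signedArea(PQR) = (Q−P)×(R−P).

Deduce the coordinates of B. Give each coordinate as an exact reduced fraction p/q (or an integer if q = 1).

1. B_x = 8  [A, F, B are collinear ∩ CB ⟂ AF]
2. B_y = 7  [A, F, B are collinear ∩ CB ⟂ AF]
   → B = (8, 7)

B = (8, 7)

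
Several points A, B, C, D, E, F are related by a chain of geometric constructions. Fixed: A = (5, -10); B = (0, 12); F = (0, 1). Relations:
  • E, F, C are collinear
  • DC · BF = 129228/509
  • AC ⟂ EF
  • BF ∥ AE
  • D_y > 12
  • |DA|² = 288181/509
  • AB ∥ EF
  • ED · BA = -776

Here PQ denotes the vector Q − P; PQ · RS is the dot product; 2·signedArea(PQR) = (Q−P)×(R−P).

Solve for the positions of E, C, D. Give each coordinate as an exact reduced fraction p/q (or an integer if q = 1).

1. E_x = 5  [AB ∥ EF ∩ BF ∥ AE]
2. E_y = -21  [AB ∥ EF ∩ BF ∥ AE]
   → E = (5, -21)
3. C_x = 1335/509  [E, F, C are collinear ∩ AC ⟂ EF]
4. C_y = -5365/509  [E, F, C are collinear ∩ AC ⟂ EF]
   → C = (1335/509, -5365/509)
5. D_x = -1335/509  [DC · BF = 129228/509 ∩ ED · BA = -776]
6. D_y = 6383/509  [DC · BF = 129228/509 ∩ ED · BA = -776]
   → D = (-1335/509, 6383/509)

C = (1335/509, -5365/509)
D = (-1335/509, 6383/509)
E = (5, -21)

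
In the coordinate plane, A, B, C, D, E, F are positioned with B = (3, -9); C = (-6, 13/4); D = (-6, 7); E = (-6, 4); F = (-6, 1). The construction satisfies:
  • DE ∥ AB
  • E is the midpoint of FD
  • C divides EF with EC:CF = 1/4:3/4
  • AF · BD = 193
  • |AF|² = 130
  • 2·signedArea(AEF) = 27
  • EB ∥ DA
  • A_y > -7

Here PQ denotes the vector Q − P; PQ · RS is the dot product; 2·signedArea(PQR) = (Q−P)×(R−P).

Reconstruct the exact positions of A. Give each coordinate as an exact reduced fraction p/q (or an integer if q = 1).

A = (3, -6)

1. A_x = 3  [DE ∥ AB ∩ EB ∥ DA]
2. A_y = -6  [DE ∥ AB ∩ EB ∥ DA]
   → A = (3, -6)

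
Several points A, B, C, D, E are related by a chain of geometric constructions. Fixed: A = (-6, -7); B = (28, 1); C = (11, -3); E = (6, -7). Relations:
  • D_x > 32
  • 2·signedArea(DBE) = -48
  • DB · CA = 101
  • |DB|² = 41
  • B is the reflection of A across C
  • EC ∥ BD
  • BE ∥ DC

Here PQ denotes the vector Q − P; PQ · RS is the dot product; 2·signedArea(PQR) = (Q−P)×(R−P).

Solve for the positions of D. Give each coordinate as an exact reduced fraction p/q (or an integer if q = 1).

1. D_x = 33  [BE ∥ DC ∩ EC ∥ BD]
2. D_y = 5  [BE ∥ DC ∩ EC ∥ BD]
   → D = (33, 5)

D = (33, 5)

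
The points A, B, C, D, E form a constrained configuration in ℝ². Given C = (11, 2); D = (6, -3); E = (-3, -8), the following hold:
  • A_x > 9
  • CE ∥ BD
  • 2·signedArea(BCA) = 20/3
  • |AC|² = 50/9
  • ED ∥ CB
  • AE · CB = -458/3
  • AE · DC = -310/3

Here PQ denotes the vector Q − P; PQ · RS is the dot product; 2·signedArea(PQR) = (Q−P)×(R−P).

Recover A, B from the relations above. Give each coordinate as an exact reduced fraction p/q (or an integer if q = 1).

A = (28/3, 1/3)
B = (20, 7)

1. A_x = 28/3  [line -5·x + -5·y + 145/3 = 0 ∩ |AC|² = 50/9]
2. A_y = 1/3  [line -5·x + -5·y + 145/3 = 0 ∩ |AC|² = 50/9]
   → A = (28/3, 1/3)
3. B_x = 20  [AE · CB = -458/3 ∩ CE ∥ BD]
4. B_y = 7  [AE · CB = -458/3 ∩ CE ∥ BD]
   → B = (20, 7)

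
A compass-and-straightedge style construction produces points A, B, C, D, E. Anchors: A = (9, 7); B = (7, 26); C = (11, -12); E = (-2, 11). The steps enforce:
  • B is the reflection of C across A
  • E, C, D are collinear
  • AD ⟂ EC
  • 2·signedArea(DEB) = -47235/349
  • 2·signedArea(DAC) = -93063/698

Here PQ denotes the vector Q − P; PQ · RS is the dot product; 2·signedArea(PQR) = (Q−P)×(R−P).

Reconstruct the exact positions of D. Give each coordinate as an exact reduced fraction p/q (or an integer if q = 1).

D = (1659/698, 2273/698)

1. D_x = 1659/698  [E, C, D are collinear ∩ AD ⟂ EC]
2. D_y = 2273/698  [E, C, D are collinear ∩ AD ⟂ EC]
   → D = (1659/698, 2273/698)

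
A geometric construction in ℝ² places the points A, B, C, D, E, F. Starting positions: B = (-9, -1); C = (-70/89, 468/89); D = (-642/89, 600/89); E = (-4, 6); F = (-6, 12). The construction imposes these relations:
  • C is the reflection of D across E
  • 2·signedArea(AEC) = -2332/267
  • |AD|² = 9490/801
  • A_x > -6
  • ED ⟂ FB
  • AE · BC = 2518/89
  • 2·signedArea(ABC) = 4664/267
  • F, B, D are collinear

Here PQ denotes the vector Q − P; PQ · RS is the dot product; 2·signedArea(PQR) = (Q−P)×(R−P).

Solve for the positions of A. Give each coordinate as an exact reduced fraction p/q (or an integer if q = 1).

A = (-17/3, 11/3)

1. A_x = -17/3  [2·signedArea(ABC) = 4664/267 ∩ 2·signedArea(AEC) = -2332/267]
2. A_y = 11/3  [2·signedArea(ABC) = 4664/267 ∩ 2·signedArea(AEC) = -2332/267]
   → A = (-17/3, 11/3)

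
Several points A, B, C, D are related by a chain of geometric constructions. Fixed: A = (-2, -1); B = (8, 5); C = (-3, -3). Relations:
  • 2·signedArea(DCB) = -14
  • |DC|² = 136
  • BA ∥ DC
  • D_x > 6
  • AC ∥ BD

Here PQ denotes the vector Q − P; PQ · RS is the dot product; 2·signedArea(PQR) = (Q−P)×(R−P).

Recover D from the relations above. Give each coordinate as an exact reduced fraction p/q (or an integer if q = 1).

1. D_x = 7  [BA ∥ DC ∩ AC ∥ BD]
2. D_y = 3  [BA ∥ DC ∩ AC ∥ BD]
   → D = (7, 3)

D = (7, 3)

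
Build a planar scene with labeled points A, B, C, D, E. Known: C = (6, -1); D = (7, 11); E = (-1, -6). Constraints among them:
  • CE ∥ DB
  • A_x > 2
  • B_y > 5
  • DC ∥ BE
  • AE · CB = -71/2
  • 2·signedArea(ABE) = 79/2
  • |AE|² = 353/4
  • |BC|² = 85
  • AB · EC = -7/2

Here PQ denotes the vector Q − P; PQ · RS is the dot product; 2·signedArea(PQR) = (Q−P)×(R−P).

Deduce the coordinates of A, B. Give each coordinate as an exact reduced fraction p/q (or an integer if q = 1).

A = (3, 5/2)
B = (0, 6)

1. B_x = 0  [DC ∥ BE ∩ CE ∥ DB]
2. B_y = 6  [DC ∥ BE ∩ CE ∥ DB]
   → B = (0, 6)
3. A_x = 3  [AB · EC = -7/2 ∩ AE · CB = -71/2]
4. A_y = 5/2  [AB · EC = -7/2 ∩ AE · CB = -71/2]
   → A = (3, 5/2)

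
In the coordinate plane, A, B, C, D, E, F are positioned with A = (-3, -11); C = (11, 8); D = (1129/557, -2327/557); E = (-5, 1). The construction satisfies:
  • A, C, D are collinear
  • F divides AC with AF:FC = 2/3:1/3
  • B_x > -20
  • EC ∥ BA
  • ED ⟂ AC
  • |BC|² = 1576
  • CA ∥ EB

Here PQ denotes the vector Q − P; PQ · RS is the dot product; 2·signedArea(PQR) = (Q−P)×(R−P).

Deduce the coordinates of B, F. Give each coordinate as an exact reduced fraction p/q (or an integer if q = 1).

1. B_x = -19  [EC ∥ BA ∩ CA ∥ EB]
2. B_y = -18  [EC ∥ BA ∩ CA ∥ EB]
   → B = (-19, -18)
3. F_x = 19/3  [F divides AC with AF:FC = 2/3:1/3]
4. F_y = 5/3  [F divides AC with AF:FC = 2/3:1/3]
   → F = (19/3, 5/3)

B = (-19, -18)
F = (19/3, 5/3)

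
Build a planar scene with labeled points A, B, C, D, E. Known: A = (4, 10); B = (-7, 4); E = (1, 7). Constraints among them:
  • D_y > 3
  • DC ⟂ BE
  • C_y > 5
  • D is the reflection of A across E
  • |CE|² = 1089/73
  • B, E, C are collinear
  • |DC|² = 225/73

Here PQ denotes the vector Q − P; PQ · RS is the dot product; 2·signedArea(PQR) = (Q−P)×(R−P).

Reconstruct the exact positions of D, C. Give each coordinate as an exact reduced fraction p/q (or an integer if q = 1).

1. D_x = -2  [D is the reflection of A across E]
2. D_y = 4  [D is the reflection of A across E]
   → D = (-2, 4)
3. C_x = -191/73  [B, E, C are collinear ∩ DC ⟂ BE]
4. C_y = 412/73  [B, E, C are collinear ∩ DC ⟂ BE]
   → C = (-191/73, 412/73)

C = (-191/73, 412/73)
D = (-2, 4)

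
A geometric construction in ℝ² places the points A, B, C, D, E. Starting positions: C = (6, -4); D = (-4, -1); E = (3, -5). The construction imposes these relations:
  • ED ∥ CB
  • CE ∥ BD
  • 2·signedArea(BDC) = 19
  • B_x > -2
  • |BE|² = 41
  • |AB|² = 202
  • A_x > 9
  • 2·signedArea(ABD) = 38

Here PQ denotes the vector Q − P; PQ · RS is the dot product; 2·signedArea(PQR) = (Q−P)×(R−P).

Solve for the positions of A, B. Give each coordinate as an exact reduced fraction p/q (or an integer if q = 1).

A = (10, -9)
B = (-1, 0)

1. B_x = -1  [CE ∥ BD ∩ ED ∥ CB]
2. B_y = 0  [CE ∥ BD ∩ ED ∥ CB]
   → B = (-1, 0)
3. A_x = 10  [line 1·x + -3·y + -37 = 0 ∩ |AB|² = 202]
4. A_y = -9  [line 1·x + -3·y + -37 = 0 ∩ |AB|² = 202]
   → A = (10, -9)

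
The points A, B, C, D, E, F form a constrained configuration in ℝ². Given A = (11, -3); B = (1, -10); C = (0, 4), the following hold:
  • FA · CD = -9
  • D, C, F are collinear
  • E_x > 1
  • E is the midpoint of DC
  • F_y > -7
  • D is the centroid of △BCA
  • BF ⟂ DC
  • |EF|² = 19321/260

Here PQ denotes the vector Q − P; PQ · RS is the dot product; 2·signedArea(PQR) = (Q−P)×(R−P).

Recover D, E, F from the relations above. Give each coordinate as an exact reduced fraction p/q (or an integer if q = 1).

D = (4, -3)
E = (2, 1/2)
F = (408/65, -454/65)

1. D_x = 4  [D is the centroid of △BCA]
2. D_y = -3  [D is the centroid of △BCA]
   → D = (4, -3)
3. E_x = 2  [E is the midpoint of DC]
4. E_y = 1/2  [E is the midpoint of DC]
   → E = (2, 1/2)
5. F_x = 408/65  [D, C, F are collinear ∩ BF ⟂ DC]
6. F_y = -454/65  [D, C, F are collinear ∩ BF ⟂ DC]
   → F = (408/65, -454/65)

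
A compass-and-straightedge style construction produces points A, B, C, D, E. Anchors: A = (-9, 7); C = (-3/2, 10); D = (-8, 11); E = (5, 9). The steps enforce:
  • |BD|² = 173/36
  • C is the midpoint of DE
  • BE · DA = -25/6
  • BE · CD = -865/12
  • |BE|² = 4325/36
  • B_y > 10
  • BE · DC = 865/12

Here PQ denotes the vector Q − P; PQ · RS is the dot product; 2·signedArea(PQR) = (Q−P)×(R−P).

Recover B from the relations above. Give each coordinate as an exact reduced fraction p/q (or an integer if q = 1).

B = (-35/6, 32/3)

1. B_x = -35/6  [BE · DA = -25/6 ∩ BE · DC = 865/12]
2. B_y = 32/3  [BE · DA = -25/6 ∩ BE · DC = 865/12]
   → B = (-35/6, 32/3)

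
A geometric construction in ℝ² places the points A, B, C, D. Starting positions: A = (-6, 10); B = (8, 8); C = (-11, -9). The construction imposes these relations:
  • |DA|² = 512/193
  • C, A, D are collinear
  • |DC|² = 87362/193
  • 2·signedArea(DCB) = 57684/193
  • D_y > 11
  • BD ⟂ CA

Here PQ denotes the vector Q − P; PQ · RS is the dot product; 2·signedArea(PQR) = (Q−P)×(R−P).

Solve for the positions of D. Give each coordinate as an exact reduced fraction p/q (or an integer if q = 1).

1. D_x = -1078/193  [C, A, D are collinear ∩ BD ⟂ CA]
2. D_y = 2234/193  [C, A, D are collinear ∩ BD ⟂ CA]
   → D = (-1078/193, 2234/193)

D = (-1078/193, 2234/193)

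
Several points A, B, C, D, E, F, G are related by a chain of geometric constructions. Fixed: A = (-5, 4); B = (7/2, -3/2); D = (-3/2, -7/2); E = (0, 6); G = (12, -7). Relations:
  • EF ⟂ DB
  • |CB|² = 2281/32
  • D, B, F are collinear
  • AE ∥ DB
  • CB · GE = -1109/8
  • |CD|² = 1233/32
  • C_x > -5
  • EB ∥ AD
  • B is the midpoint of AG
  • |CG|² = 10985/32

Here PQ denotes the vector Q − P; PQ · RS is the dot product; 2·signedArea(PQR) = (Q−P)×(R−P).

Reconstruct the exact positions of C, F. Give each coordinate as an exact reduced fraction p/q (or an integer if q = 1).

C = (-33/8, 17/8)
F = (89/29, -97/58)

1. C_x = -33/8  [line 12·x + -13·y + 617/8 = 0 ∩ |CD|² = 1233/32]
2. C_y = 17/8  [line 12·x + -13·y + 617/8 = 0 ∩ |CD|² = 1233/32]
   → C = (-33/8, 17/8)
3. F_x = 89/29  [D, B, F are collinear ∩ EF ⟂ DB]
4. F_y = -97/58  [D, B, F are collinear ∩ EF ⟂ DB]
   → F = (89/29, -97/58)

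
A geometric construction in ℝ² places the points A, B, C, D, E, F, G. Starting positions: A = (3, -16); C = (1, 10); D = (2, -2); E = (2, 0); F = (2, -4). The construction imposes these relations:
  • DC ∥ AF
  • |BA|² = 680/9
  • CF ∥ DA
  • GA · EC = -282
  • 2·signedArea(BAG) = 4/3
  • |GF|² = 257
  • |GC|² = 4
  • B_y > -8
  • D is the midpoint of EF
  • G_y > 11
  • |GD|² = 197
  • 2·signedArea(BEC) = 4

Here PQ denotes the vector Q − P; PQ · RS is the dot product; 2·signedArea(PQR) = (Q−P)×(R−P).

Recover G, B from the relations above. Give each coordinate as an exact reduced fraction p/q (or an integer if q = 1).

B = (7/3, -22/3)
G = (1, 12)

1. B_x = 7/3  [line -10·x + -1·y + 16 = 0 ∩ |BA|² = 680/9]
2. B_y = -22/3  [line -10·x + -1·y + 16 = 0 ∩ |BA|² = 680/9]
   → B = (7/3, -22/3)
3. G_x = 1  [GA · EC = -282 ∩ 2·signedArea(BAG) = 4/3]
4. G_y = 12  [GA · EC = -282 ∩ 2·signedArea(BAG) = 4/3]
   → G = (1, 12)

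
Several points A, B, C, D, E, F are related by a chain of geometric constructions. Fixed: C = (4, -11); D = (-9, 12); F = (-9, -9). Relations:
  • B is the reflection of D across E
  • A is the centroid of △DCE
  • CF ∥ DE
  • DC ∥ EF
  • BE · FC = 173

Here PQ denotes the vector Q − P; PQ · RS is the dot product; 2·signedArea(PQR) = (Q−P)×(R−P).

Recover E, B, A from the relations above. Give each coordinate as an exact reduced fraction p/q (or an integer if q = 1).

1. E_x = -22  [DC ∥ EF ∩ CF ∥ DE]
2. E_y = 14  [DC ∥ EF ∩ CF ∥ DE]
   → E = (-22, 14)
3. B_x = -35  [B is the reflection of D across E]
4. B_y = 16  [B is the reflection of D across E]
   → B = (-35, 16)
5. A_x = -9  [A is the centroid of △DCE]
6. A_y = 5  [A is the centroid of △DCE]
   → A = (-9, 5)

A = (-9, 5)
B = (-35, 16)
E = (-22, 14)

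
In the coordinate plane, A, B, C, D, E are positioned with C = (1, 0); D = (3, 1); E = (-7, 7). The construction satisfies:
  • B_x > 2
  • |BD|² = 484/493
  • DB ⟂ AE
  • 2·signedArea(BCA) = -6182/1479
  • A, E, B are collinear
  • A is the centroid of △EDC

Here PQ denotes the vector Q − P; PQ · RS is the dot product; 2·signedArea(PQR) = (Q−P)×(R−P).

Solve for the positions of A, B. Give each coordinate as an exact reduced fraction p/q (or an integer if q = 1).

1. A_x = -1  [A is the centroid of △EDC]
2. A_y = 8/3  [A is the centroid of △EDC]
   → A = (-1, 8/3)
3. B_x = 1193/493  [A, E, B are collinear ∩ DB ⟂ AE]
4. B_y = 97/493  [A, E, B are collinear ∩ DB ⟂ AE]
   → B = (1193/493, 97/493)

A = (-1, 8/3)
B = (1193/493, 97/493)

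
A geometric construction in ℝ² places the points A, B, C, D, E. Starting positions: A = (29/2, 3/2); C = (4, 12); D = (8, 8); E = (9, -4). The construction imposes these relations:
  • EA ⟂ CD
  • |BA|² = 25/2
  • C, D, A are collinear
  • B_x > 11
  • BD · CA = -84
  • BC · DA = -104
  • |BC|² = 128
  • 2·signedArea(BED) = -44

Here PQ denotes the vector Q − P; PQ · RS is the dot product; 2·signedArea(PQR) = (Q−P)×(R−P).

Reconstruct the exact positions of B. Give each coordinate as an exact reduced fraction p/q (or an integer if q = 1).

1. B_x = 12  [BD · CA = -84 ∩ 2·signedArea(BED) = -44]
2. B_y = 4  [BD · CA = -84 ∩ 2·signedArea(BED) = -44]
   → B = (12, 4)

B = (12, 4)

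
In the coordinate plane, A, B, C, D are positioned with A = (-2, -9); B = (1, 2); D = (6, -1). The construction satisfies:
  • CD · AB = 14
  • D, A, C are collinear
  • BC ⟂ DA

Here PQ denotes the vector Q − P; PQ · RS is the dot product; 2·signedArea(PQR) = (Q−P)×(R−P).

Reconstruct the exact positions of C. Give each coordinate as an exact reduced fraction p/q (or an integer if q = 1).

C = (5, -2)

1. C_x = 5  [D, A, C are collinear ∩ BC ⟂ DA]
2. C_y = -2  [D, A, C are collinear ∩ BC ⟂ DA]
   → C = (5, -2)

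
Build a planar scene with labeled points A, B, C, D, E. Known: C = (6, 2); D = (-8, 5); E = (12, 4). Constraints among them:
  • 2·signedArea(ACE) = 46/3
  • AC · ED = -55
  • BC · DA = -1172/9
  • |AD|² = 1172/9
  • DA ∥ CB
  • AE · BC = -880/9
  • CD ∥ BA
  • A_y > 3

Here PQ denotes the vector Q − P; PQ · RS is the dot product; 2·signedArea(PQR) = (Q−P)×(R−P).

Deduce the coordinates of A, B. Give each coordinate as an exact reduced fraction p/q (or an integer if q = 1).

A = (10/3, 11/3)
B = (52/3, 2/3)

1. A_x = 10/3  [2·signedArea(ACE) = 46/3 ∩ AC · ED = -55]
2. A_y = 11/3  [2·signedArea(ACE) = 46/3 ∩ AC · ED = -55]
   → A = (10/3, 11/3)
3. B_x = 52/3  [CD ∥ BA ∩ DA ∥ CB]
4. B_y = 2/3  [CD ∥ BA ∩ DA ∥ CB]
   → B = (52/3, 2/3)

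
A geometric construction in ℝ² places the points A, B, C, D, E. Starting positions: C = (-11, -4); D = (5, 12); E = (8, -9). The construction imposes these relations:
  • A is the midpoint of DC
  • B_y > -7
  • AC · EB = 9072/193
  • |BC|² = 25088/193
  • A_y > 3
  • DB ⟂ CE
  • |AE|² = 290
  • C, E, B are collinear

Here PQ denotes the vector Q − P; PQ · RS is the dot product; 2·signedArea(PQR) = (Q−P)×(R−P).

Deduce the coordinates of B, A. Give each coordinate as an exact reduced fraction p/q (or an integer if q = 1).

A = (-3, 4)
B = (5/193, -1332/193)

1. B_x = 5/193  [C, E, B are collinear ∩ DB ⟂ CE]
2. B_y = -1332/193  [C, E, B are collinear ∩ DB ⟂ CE]
   → B = (5/193, -1332/193)
3. A_x = -3  [A is the midpoint of DC]
4. A_y = 4  [A is the midpoint of DC]
   → A = (-3, 4)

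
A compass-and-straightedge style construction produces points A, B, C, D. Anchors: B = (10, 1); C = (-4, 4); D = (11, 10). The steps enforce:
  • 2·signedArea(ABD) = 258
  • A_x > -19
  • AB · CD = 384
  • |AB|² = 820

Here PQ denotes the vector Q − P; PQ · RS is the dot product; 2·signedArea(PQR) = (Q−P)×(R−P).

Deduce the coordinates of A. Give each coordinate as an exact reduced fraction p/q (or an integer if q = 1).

A = (-18, 7)

1. A_x = -18  [AB · CD = 384 ∩ 2·signedArea(ABD) = 258]
2. A_y = 7  [AB · CD = 384 ∩ 2·signedArea(ABD) = 258]
   → A = (-18, 7)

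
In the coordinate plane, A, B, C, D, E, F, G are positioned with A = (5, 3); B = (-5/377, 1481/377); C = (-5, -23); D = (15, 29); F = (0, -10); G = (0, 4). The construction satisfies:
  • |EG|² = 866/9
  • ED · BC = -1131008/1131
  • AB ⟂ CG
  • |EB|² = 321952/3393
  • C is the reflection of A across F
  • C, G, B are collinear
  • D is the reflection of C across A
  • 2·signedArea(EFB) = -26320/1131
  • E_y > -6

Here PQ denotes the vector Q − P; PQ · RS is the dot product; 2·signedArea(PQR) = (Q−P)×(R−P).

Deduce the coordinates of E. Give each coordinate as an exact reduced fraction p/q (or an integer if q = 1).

1. E_x = 5/3  [ED · BC = -1131008/1131 ∩ 2·signedArea(EFB) = -26320/1131]
2. E_y = -17/3  [ED · BC = -1131008/1131 ∩ 2·signedArea(EFB) = -26320/1131]
   → E = (5/3, -17/3)

E = (5/3, -17/3)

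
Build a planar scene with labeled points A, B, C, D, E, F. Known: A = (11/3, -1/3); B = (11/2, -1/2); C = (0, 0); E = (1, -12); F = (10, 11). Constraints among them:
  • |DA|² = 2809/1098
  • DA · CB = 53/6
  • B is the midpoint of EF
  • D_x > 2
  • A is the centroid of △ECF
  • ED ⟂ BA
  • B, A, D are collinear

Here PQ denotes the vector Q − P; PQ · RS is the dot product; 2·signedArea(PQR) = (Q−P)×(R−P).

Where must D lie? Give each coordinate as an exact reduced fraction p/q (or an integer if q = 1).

D = (253/122, -23/122)

1. D_x = 253/122  [B, A, D are collinear ∩ ED ⟂ BA]
2. D_y = -23/122  [B, A, D are collinear ∩ ED ⟂ BA]
   → D = (253/122, -23/122)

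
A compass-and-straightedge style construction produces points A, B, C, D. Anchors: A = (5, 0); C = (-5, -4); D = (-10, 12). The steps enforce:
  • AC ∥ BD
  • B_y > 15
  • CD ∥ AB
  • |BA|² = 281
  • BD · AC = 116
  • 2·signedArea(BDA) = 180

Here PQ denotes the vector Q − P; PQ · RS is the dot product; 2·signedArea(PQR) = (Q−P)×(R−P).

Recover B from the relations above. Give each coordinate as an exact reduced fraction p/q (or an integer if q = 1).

1. B_x = 0  [AC ∥ BD ∩ CD ∥ AB]
2. B_y = 16  [AC ∥ BD ∩ CD ∥ AB]
   → B = (0, 16)

B = (0, 16)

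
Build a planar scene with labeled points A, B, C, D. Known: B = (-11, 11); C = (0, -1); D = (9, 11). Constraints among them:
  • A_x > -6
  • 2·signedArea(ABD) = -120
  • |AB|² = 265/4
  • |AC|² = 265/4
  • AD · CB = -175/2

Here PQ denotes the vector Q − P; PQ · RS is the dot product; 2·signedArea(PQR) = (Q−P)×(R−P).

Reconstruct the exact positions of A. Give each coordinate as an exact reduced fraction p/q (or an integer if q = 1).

1. A_x = -11/2  [AD · CB = -175/2 ∩ 2·signedArea(ABD) = -120]
2. A_y = 5  [AD · CB = -175/2 ∩ 2·signedArea(ABD) = -120]
   → A = (-11/2, 5)

A = (-11/2, 5)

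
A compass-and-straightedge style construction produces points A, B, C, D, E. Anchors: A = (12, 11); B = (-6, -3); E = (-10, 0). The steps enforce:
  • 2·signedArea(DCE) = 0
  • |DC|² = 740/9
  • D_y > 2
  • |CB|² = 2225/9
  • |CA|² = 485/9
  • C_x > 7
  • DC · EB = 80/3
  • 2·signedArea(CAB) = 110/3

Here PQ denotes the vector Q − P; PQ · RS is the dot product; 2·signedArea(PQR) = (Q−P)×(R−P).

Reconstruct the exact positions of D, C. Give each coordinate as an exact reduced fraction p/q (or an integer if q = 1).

1. C_x = 22/3  [line 14·x + -18·y + -20/3 = 0 ∩ |CB|² = 2225/9]
2. C_y = 16/3  [line 14·x + -18·y + -20/3 = 0 ∩ |CB|² = 2225/9]
   → C = (22/3, 16/3)
3. D_x = -4/3  [2·signedArea(DCE) = 0 ∩ DC · EB = 80/3]
4. D_y = 8/3  [2·signedArea(DCE) = 0 ∩ DC · EB = 80/3]
   → D = (-4/3, 8/3)

C = (22/3, 16/3)
D = (-4/3, 8/3)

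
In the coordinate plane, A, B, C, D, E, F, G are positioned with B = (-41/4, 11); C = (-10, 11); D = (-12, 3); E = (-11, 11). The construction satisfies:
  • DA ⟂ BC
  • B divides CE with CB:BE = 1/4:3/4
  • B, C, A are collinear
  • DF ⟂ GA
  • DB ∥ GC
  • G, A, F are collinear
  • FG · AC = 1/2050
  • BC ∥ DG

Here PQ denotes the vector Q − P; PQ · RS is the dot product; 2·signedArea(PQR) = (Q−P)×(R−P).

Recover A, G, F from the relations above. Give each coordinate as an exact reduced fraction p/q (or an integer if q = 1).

1. A_x = -12  [B, C, A are collinear ∩ DA ⟂ BC]
2. A_y = 11  [B, C, A are collinear ∩ DA ⟂ BC]
   → A = (-12, 11)
3. G_x = -47/4  [DB ∥ GC ∩ BC ∥ DG]
4. G_y = 3  [DB ∥ GC ∩ BC ∥ DG]
   → G = (-47/4, 3)
5. F_x = -12044/1025  [G, A, F are collinear ∩ DF ⟂ GA]
6. F_y = 3083/1025  [G, A, F are collinear ∩ DF ⟂ GA]
   → F = (-12044/1025, 3083/1025)

A = (-12, 11)
F = (-12044/1025, 3083/1025)
G = (-47/4, 3)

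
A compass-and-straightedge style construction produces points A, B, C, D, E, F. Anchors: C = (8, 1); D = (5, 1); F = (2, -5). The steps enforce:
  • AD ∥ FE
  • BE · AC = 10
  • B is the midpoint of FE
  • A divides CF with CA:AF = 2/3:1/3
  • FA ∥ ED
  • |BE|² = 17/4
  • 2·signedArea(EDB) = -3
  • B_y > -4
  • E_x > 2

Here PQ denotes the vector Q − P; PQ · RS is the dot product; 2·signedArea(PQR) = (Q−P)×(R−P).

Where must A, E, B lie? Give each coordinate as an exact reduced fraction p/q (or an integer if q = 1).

A = (4, -3)
B = (5/2, -3)
E = (3, -1)

1. A_x = 4  [A divides CF with CA:AF = 2/3:1/3]
2. A_y = -3  [A divides CF with CA:AF = 2/3:1/3]
   → A = (4, -3)
3. E_x = 3  [FA ∥ ED ∩ AD ∥ FE]
4. E_y = -1  [FA ∥ ED ∩ AD ∥ FE]
   → E = (3, -1)
5. B_x = 5/2  [B is the midpoint of FE]
6. B_y = -3  [B is the midpoint of FE]
   → B = (5/2, -3)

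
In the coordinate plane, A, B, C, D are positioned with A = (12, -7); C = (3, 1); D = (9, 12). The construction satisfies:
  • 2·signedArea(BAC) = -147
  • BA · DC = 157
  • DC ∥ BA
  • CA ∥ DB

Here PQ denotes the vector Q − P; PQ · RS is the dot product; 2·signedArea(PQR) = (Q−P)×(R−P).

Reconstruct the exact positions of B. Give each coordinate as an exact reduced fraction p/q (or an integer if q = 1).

1. B_x = 18  [DC ∥ BA ∩ CA ∥ DB]
2. B_y = 4  [DC ∥ BA ∩ CA ∥ DB]
   → B = (18, 4)

B = (18, 4)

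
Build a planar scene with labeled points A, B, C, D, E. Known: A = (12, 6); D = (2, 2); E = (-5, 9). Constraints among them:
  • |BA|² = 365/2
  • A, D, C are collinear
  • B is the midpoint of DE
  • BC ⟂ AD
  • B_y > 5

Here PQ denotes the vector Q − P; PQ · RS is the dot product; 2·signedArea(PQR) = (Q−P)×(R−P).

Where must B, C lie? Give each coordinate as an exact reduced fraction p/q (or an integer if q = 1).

1. B_x = -3/2  [B is the midpoint of DE]
2. B_y = 11/2  [B is the midpoint of DE]
   → B = (-3/2, 11/2)
3. C_x = 11/58  [A, D, C are collinear ∩ BC ⟂ AD]
4. C_y = 37/29  [A, D, C are collinear ∩ BC ⟂ AD]
   → C = (11/58, 37/29)

B = (-3/2, 11/2)
C = (11/58, 37/29)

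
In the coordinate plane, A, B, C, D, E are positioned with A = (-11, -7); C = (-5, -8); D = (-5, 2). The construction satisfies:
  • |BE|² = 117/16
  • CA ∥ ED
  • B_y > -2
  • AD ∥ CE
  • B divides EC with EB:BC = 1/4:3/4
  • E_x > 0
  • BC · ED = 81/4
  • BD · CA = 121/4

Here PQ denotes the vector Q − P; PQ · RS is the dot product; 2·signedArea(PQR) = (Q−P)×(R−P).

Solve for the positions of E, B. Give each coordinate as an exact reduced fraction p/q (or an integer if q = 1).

1. E_x = 1  [CA ∥ ED ∩ AD ∥ CE]
2. E_y = 1  [CA ∥ ED ∩ AD ∥ CE]
   → E = (1, 1)
3. B_x = -1/2  [B divides EC with EB:BC = 1/4:3/4]
4. B_y = -5/4  [B divides EC with EB:BC = 1/4:3/4]
   → B = (-1/2, -5/4)

B = (-1/2, -5/4)
E = (1, 1)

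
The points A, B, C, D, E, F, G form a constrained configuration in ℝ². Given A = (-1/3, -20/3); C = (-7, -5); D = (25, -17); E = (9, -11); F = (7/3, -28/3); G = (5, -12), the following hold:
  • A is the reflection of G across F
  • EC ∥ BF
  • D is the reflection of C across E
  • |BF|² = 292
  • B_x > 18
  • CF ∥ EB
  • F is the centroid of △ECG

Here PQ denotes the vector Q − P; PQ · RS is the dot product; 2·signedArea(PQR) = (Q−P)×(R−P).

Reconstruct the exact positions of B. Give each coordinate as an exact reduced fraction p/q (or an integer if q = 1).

1. B_x = 55/3  [EC ∥ BF ∩ CF ∥ EB]
2. B_y = -46/3  [EC ∥ BF ∩ CF ∥ EB]
   → B = (55/3, -46/3)

B = (55/3, -46/3)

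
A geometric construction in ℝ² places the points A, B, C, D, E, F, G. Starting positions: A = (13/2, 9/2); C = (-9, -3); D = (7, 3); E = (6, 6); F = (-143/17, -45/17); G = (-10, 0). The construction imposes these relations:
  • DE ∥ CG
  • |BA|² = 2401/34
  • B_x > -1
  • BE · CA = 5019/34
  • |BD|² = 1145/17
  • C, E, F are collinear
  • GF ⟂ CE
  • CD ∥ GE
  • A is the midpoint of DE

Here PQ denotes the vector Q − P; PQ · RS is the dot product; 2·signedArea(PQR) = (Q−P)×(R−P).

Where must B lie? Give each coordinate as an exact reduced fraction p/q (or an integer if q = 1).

1. B_x = -12/17  [line -31/2·x + -15/2·y + -327/34 = 0 ∩ |BA|² = 2401/34]
2. B_y = 3/17  [line -31/2·x + -15/2·y + -327/34 = 0 ∩ |BA|² = 2401/34]
   → B = (-12/17, 3/17)

B = (-12/17, 3/17)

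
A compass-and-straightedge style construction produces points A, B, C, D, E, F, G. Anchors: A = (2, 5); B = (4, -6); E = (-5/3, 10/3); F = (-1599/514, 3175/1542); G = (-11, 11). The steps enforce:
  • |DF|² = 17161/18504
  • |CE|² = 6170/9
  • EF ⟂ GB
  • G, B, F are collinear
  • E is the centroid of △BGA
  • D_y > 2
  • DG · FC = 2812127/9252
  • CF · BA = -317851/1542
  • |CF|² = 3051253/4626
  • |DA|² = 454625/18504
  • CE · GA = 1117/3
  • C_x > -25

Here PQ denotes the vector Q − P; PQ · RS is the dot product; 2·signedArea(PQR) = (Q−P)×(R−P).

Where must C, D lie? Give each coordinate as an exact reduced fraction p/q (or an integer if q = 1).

1. C_x = -24  [CF · BA = -317851/1542 ∩ CE · GA = 1117/3]
2. C_y = 17  [CF · BA = -317851/1542 ∩ CE · GA = 1117/3]
   → C = (-24, 17)
3. D_x = -7367/3084  [line 10737/514·x + -23039/1542·y + 834373/9252 = 0 ∩ |DF|² = 17161/18504]
4. D_y = 8315/3084  [line 10737/514·x + -23039/1542·y + 834373/9252 = 0 ∩ |DF|² = 17161/18504]
   → D = (-7367/3084, 8315/3084)

C = (-24, 17)
D = (-7367/3084, 8315/3084)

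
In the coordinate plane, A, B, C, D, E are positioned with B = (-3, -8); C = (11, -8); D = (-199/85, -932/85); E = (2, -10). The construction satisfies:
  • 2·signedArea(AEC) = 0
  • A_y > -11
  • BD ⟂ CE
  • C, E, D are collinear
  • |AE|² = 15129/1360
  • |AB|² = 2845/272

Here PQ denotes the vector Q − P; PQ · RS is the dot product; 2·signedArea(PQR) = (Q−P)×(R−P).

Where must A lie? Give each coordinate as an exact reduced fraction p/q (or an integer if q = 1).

1. A_x = -427/340  [line -2·x + 9·y + 94 = 0 ∩ |AB|² = 2845/272]
2. A_y = -1823/170  [line -2·x + 9·y + 94 = 0 ∩ |AB|² = 2845/272]
   → A = (-427/340, -1823/170)

A = (-427/340, -1823/170)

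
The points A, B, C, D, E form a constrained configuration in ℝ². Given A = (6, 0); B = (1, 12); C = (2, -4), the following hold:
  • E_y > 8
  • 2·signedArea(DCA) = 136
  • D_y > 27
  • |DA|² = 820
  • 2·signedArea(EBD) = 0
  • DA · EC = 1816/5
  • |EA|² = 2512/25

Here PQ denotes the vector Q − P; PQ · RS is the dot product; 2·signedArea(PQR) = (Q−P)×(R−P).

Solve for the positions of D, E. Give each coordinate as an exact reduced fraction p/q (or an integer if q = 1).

D = (0, 28)
E = (6/5, 44/5)

1. D_x = 0  [line -4·x + 4·y + -112 = 0 ∩ |DA|² = 820]
2. D_y = 28  [line -4·x + 4·y + -112 = 0 ∩ |DA|² = 820]
   → D = (0, 28)
3. E_x = 6/5  [DA · EC = 1816/5 ∩ 2·signedArea(EBD) = 0]
4. E_y = 44/5  [DA · EC = 1816/5 ∩ 2·signedArea(EBD) = 0]
   → E = (6/5, 44/5)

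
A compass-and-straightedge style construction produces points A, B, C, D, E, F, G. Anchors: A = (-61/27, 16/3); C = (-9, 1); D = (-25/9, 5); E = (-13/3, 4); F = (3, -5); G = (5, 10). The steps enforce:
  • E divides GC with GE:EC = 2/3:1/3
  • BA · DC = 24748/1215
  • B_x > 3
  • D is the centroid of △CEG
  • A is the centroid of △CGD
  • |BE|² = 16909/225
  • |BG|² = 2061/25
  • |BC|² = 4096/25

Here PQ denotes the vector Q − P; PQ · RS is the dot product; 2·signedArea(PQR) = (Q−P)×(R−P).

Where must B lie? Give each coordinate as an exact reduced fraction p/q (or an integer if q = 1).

1. B_x = 19/5  [line 56/9·x + 4·y + -1244/45 = 0 ∩ |BC|² = 4096/25]
2. B_y = 1  [line 56/9·x + 4·y + -1244/45 = 0 ∩ |BC|² = 4096/25]
   → B = (19/5, 1)

B = (19/5, 1)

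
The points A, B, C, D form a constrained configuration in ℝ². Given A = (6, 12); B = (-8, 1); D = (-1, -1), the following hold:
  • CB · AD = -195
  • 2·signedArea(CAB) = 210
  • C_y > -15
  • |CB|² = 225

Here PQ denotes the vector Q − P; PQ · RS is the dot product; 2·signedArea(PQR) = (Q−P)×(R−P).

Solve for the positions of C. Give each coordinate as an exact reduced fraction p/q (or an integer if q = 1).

1. C_x = -8  [2·signedArea(CAB) = 210 ∩ CB · AD = -195]
2. C_y = -14  [2·signedArea(CAB) = 210 ∩ CB · AD = -195]
   → C = (-8, -14)

C = (-8, -14)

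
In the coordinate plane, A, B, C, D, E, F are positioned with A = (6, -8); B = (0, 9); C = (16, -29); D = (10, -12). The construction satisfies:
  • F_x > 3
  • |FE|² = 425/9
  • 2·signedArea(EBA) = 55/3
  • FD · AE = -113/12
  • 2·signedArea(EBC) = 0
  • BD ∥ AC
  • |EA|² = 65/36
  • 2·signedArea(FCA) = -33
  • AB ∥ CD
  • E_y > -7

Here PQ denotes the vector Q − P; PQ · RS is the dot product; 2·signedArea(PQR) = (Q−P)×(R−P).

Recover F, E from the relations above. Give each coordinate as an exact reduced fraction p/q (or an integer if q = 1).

E = (20/3, -41/6)
F = (4, -1/2)

1. E_x = 20/3  [2·signedArea(EBC) = 0 ∩ 2·signedArea(EBA) = 55/3]
2. E_y = -41/6  [2·signedArea(EBC) = 0 ∩ 2·signedArea(EBA) = 55/3]
   → E = (20/3, -41/6)
3. F_x = 4  [2·signedArea(FCA) = -33 ∩ FD · AE = -113/12]
4. F_y = -1/2  [2·signedArea(FCA) = -33 ∩ FD · AE = -113/12]
   → F = (4, -1/2)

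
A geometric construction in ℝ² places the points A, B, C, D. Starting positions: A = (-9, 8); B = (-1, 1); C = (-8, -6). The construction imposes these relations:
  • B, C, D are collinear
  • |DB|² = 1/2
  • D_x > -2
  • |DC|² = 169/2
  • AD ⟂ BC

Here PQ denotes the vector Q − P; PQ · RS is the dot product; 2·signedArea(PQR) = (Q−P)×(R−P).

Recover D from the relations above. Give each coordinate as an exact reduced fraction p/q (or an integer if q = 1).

D = (-3/2, 1/2)

1. D_x = -3/2  [B, C, D are collinear ∩ AD ⟂ BC]
2. D_y = 1/2  [B, C, D are collinear ∩ AD ⟂ BC]
   → D = (-3/2, 1/2)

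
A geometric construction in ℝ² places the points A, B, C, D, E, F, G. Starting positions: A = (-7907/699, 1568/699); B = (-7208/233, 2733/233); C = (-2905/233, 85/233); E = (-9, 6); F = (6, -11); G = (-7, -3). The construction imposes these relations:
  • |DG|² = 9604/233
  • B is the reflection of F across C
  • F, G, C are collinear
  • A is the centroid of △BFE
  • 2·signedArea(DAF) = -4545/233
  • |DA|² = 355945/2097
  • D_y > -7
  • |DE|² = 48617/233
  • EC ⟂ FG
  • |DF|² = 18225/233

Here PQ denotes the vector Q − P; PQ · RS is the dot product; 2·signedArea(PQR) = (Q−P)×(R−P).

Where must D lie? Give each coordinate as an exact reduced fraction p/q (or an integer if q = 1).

D = (-357/233, -1483/233)

1. D_x = -357/233  [line 9257/699·x + 12101/699·y + 91204/699 = 0 ∩ |DF|² = 18225/233]
2. D_y = -1483/233  [line 9257/699·x + 12101/699·y + 91204/699 = 0 ∩ |DF|² = 18225/233]
   → D = (-357/233, -1483/233)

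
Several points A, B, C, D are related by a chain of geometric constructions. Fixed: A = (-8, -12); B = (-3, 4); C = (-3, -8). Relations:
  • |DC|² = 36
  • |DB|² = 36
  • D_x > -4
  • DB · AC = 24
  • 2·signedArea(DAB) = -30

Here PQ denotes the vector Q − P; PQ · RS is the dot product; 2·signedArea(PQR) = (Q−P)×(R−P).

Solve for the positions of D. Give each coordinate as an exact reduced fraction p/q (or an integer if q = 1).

D = (-3, -2)

1. D_x = -3  [2·signedArea(DAB) = -30 ∩ DB · AC = 24]
2. D_y = -2  [2·signedArea(DAB) = -30 ∩ DB · AC = 24]
   → D = (-3, -2)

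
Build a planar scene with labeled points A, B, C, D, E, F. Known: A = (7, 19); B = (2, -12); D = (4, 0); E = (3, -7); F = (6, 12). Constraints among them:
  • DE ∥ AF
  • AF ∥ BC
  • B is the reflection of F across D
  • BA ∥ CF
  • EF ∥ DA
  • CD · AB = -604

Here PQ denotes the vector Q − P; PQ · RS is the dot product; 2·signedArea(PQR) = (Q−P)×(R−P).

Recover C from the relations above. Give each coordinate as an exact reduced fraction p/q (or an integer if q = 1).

1. C_x = 1  [BA ∥ CF ∩ AF ∥ BC]
2. C_y = -19  [BA ∥ CF ∩ AF ∥ BC]
   → C = (1, -19)

C = (1, -19)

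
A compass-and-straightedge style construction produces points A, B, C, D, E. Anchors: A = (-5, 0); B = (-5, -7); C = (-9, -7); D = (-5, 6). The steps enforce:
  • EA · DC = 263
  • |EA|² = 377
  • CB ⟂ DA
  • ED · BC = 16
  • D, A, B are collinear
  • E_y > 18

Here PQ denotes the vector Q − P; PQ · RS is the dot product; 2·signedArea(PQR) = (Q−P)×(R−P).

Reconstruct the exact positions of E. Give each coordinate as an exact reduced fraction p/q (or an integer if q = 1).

E = (-1, 19)

1. E_x = -1  [ED · BC = 16 ∩ EA · DC = 263]
2. E_y = 19  [ED · BC = 16 ∩ EA · DC = 263]
   → E = (-1, 19)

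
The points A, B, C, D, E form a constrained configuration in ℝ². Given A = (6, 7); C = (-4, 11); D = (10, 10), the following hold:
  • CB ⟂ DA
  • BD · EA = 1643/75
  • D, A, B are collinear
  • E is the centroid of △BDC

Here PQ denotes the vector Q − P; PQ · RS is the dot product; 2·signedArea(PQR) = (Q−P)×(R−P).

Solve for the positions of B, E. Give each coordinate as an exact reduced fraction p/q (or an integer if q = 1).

1. B_x = 38/25  [D, A, B are collinear ∩ CB ⟂ DA]
2. B_y = 91/25  [D, A, B are collinear ∩ CB ⟂ DA]
   → B = (38/25, 91/25)
3. E_x = 188/75  [E is the centroid of △BDC]
4. E_y = 616/75  [E is the centroid of △BDC]
   → E = (188/75, 616/75)

B = (38/25, 91/25)
E = (188/75, 616/75)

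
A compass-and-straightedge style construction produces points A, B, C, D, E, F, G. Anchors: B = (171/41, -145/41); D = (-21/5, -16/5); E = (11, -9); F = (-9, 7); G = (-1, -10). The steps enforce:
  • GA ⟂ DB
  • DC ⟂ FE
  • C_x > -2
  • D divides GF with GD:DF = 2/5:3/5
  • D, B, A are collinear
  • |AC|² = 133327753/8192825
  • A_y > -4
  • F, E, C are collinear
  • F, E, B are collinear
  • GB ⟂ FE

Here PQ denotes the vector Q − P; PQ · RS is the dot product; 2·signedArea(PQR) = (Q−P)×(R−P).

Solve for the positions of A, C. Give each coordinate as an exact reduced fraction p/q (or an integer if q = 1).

A = (-239945/327713, -1094378/327713)
C = (-45/41, 139/205)

1. A_x = -239945/327713  [D, B, A are collinear ∩ GA ⟂ DB]
2. A_y = -1094378/327713  [D, B, A are collinear ∩ GA ⟂ DB]
   → A = (-239945/327713, -1094378/327713)
3. C_x = -45/41  [F, E, C are collinear ∩ DC ⟂ FE]
4. C_y = 139/205  [F, E, C are collinear ∩ DC ⟂ FE]
   → C = (-45/41, 139/205)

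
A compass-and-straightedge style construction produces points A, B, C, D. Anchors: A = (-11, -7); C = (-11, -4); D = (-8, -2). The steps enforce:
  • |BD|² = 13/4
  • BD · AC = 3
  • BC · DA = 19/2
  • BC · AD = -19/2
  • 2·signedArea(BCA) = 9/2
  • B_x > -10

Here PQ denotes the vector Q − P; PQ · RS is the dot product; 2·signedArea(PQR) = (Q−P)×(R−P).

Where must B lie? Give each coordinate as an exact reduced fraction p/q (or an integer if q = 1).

B = (-19/2, -3)

1. B_x = -19/2  [BC · DA = 19/2 ∩ BD · AC = 3]
2. B_y = -3  [BC · DA = 19/2 ∩ BD · AC = 3]
   → B = (-19/2, -3)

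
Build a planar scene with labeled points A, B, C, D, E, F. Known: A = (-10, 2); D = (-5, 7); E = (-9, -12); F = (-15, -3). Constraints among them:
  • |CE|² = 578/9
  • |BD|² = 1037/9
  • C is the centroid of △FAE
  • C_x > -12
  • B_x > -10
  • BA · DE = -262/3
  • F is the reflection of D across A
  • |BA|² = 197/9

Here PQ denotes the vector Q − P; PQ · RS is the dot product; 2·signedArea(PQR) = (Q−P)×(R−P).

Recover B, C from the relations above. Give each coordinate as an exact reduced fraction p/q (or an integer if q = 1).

1. B_x = -29/3  [line 4·x + 19·y + 268/3 = 0 ∩ |BA|² = 197/9]
2. B_y = -8/3  [line 4·x + 19·y + 268/3 = 0 ∩ |BA|² = 197/9]
   → B = (-29/3, -8/3)
3. C_x = -34/3  [C is the centroid of △FAE]
4. C_y = -13/3  [C is the centroid of △FAE]
   → C = (-34/3, -13/3)

B = (-29/3, -8/3)
C = (-34/3, -13/3)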